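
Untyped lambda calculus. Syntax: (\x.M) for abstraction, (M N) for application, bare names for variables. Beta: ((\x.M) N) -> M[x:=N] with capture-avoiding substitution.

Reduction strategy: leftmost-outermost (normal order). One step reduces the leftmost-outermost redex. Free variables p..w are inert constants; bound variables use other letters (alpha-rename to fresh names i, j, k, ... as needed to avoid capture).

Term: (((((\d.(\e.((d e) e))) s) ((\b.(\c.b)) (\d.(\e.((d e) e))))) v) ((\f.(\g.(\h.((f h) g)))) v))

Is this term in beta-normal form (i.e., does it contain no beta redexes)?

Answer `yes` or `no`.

Term: (((((\d.(\e.((d e) e))) s) ((\b.(\c.b)) (\d.(\e.((d e) e))))) v) ((\f.(\g.(\h.((f h) g)))) v))
Found 3 beta redex(es).

Answer: no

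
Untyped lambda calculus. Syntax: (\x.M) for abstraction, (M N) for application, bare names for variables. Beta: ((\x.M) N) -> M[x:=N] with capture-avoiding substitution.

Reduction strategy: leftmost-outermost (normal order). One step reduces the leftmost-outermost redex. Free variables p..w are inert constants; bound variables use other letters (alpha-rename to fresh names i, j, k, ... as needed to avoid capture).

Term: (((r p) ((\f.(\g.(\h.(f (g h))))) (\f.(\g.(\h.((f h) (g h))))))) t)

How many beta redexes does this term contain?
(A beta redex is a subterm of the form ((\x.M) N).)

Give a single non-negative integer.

Term: (((r p) ((\f.(\g.(\h.(f (g h))))) (\f.(\g.(\h.((f h) (g h))))))) t)
  Redex: ((\f.(\g.(\h.(f (g h))))) (\f.(\g.(\h.((f h) (g h))))))
Total redexes: 1

Answer: 1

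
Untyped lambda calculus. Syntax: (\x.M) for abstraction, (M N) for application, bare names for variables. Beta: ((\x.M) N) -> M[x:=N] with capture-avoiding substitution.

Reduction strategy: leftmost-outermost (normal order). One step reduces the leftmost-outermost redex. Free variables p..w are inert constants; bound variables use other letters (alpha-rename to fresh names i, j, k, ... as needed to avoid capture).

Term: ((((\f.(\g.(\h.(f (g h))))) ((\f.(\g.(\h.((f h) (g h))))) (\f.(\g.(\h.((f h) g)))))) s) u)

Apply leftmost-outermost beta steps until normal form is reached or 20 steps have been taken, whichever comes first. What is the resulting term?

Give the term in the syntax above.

Step 0: ((((\f.(\g.(\h.(f (g h))))) ((\f.(\g.(\h.((f h) (g h))))) (\f.(\g.(\h.((f h) g)))))) s) u)
Step 1: (((\g.(\h.(((\f.(\g.(\h.((f h) (g h))))) (\f.(\g.(\h.((f h) g))))) (g h)))) s) u)
Step 2: ((\h.(((\f.(\g.(\h.((f h) (g h))))) (\f.(\g.(\h.((f h) g))))) (s h))) u)
Step 3: (((\f.(\g.(\h.((f h) (g h))))) (\f.(\g.(\h.((f h) g))))) (s u))
Step 4: ((\g.(\h.(((\f.(\g.(\h.((f h) g)))) h) (g h)))) (s u))
Step 5: (\h.(((\f.(\g.(\h.((f h) g)))) h) ((s u) h)))
Step 6: (\h.((\g.(\i.((h i) g))) ((s u) h)))
Step 7: (\h.(\i.((h i) ((s u) h))))

Answer: (\h.(\i.((h i) ((s u) h))))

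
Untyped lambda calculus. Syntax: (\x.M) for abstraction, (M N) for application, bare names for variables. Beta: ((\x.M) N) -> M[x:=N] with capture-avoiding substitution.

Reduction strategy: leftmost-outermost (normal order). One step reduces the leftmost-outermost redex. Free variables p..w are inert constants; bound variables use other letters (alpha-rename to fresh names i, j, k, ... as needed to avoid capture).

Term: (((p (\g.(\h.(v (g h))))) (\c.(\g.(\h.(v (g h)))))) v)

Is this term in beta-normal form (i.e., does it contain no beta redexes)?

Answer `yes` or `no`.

Term: (((p (\g.(\h.(v (g h))))) (\c.(\g.(\h.(v (g h)))))) v)
No beta redexes found.

Answer: yes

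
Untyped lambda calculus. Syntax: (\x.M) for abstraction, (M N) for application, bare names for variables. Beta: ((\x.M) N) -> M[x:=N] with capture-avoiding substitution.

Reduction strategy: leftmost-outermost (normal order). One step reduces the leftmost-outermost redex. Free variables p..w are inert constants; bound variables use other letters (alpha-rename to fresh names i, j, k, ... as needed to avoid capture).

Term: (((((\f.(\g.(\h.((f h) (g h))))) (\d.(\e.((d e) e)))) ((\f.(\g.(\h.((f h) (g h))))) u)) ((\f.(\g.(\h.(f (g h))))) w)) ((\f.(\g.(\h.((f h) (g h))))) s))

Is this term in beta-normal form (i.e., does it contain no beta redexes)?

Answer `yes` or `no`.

Answer: no

Derivation:
Term: (((((\f.(\g.(\h.((f h) (g h))))) (\d.(\e.((d e) e)))) ((\f.(\g.(\h.((f h) (g h))))) u)) ((\f.(\g.(\h.(f (g h))))) w)) ((\f.(\g.(\h.((f h) (g h))))) s))
Found 4 beta redex(es).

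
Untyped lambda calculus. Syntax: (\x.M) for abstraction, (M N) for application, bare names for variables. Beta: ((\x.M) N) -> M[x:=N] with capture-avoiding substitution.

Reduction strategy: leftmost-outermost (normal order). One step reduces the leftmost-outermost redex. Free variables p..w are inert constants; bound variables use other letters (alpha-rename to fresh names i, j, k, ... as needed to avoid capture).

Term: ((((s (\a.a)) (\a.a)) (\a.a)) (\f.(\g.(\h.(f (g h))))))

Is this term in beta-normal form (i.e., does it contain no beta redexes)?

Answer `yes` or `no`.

Answer: yes

Derivation:
Term: ((((s (\a.a)) (\a.a)) (\a.a)) (\f.(\g.(\h.(f (g h))))))
No beta redexes found.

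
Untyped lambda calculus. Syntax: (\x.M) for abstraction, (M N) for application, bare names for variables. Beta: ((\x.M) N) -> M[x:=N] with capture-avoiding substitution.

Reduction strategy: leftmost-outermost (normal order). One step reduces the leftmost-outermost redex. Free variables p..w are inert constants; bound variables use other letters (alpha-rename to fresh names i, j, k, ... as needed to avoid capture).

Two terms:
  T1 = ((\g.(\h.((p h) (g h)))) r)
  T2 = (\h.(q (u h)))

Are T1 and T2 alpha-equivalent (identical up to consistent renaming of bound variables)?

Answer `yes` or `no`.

Term 1: ((\g.(\h.((p h) (g h)))) r)
Term 2: (\h.(q (u h)))
Alpha-equivalence: compare structure up to binder renaming.
Result: False

Answer: no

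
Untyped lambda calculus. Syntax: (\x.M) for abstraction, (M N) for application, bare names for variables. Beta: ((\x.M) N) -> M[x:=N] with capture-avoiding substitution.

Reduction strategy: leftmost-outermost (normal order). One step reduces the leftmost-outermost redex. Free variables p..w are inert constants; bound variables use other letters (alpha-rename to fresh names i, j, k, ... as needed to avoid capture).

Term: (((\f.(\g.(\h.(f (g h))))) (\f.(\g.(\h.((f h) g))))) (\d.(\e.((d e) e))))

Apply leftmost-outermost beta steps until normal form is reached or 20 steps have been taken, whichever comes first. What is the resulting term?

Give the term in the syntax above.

Step 0: (((\f.(\g.(\h.(f (g h))))) (\f.(\g.(\h.((f h) g))))) (\d.(\e.((d e) e))))
Step 1: ((\g.(\h.((\f.(\g.(\h.((f h) g)))) (g h)))) (\d.(\e.((d e) e))))
Step 2: (\h.((\f.(\g.(\h.((f h) g)))) ((\d.(\e.((d e) e))) h)))
Step 3: (\h.(\g.(\i.((((\d.(\e.((d e) e))) h) i) g))))
Step 4: (\h.(\g.(\i.(((\e.((h e) e)) i) g))))
Step 5: (\h.(\g.(\i.(((h i) i) g))))

Answer: (\h.(\g.(\i.(((h i) i) g))))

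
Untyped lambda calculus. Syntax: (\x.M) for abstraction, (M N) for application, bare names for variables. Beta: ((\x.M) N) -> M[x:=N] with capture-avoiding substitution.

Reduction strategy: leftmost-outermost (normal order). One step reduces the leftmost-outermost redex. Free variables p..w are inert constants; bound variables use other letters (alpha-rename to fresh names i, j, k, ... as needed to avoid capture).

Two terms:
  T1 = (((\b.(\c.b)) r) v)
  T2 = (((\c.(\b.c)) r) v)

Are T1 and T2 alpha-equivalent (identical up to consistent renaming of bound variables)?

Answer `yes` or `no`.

Answer: yes

Derivation:
Term 1: (((\b.(\c.b)) r) v)
Term 2: (((\c.(\b.c)) r) v)
Alpha-equivalence: compare structure up to binder renaming.
Result: True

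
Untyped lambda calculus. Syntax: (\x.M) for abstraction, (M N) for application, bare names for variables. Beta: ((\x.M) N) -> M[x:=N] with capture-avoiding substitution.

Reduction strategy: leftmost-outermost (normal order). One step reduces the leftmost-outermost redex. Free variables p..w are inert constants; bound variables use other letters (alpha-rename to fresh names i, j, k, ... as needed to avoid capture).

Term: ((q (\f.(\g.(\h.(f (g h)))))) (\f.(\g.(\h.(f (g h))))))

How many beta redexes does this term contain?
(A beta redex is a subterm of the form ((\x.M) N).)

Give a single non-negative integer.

Answer: 0

Derivation:
Term: ((q (\f.(\g.(\h.(f (g h)))))) (\f.(\g.(\h.(f (g h))))))
  (no redexes)
Total redexes: 0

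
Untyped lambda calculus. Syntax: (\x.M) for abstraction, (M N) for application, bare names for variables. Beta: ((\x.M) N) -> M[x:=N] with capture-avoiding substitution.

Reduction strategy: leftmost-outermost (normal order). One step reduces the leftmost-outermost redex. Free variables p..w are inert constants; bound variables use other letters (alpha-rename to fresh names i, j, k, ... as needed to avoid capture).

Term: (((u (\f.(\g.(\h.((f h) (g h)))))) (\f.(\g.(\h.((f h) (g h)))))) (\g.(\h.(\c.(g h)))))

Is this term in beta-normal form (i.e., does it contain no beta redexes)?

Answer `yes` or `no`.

Term: (((u (\f.(\g.(\h.((f h) (g h)))))) (\f.(\g.(\h.((f h) (g h)))))) (\g.(\h.(\c.(g h)))))
No beta redexes found.

Answer: yes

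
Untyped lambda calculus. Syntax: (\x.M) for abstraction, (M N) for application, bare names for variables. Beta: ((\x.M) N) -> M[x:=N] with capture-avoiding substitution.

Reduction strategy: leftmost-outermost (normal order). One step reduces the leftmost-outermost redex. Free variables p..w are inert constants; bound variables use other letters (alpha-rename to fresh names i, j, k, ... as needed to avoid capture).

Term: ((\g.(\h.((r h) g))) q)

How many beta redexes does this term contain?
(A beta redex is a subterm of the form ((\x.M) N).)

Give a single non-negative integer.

Term: ((\g.(\h.((r h) g))) q)
  Redex: ((\g.(\h.((r h) g))) q)
Total redexes: 1

Answer: 1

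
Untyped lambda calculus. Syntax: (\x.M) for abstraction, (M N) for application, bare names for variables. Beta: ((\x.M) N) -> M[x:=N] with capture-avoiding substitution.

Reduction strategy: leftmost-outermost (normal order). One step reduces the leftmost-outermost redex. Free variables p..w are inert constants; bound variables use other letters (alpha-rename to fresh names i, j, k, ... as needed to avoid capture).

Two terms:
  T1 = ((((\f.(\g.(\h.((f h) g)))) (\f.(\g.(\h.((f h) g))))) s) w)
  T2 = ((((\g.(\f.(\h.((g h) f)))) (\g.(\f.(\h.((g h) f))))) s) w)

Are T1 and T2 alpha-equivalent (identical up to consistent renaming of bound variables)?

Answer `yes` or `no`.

Term 1: ((((\f.(\g.(\h.((f h) g)))) (\f.(\g.(\h.((f h) g))))) s) w)
Term 2: ((((\g.(\f.(\h.((g h) f)))) (\g.(\f.(\h.((g h) f))))) s) w)
Alpha-equivalence: compare structure up to binder renaming.
Result: True

Answer: yes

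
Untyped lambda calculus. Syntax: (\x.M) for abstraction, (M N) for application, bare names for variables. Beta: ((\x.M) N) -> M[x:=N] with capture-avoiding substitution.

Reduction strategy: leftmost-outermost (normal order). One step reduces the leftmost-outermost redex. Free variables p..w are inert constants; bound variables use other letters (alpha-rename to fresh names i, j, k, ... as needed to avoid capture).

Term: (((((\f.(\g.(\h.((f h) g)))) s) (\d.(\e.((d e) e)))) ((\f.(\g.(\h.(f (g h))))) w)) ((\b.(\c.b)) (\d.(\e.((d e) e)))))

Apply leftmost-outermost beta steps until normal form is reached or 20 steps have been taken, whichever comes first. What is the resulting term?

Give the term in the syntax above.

Answer: (((s (\g.(\h.(w (g h))))) (\d.(\e.((d e) e)))) (\c.(\d.(\e.((d e) e)))))

Derivation:
Step 0: (((((\f.(\g.(\h.((f h) g)))) s) (\d.(\e.((d e) e)))) ((\f.(\g.(\h.(f (g h))))) w)) ((\b.(\c.b)) (\d.(\e.((d e) e)))))
Step 1: ((((\g.(\h.((s h) g))) (\d.(\e.((d e) e)))) ((\f.(\g.(\h.(f (g h))))) w)) ((\b.(\c.b)) (\d.(\e.((d e) e)))))
Step 2: (((\h.((s h) (\d.(\e.((d e) e))))) ((\f.(\g.(\h.(f (g h))))) w)) ((\b.(\c.b)) (\d.(\e.((d e) e)))))
Step 3: (((s ((\f.(\g.(\h.(f (g h))))) w)) (\d.(\e.((d e) e)))) ((\b.(\c.b)) (\d.(\e.((d e) e)))))
Step 4: (((s (\g.(\h.(w (g h))))) (\d.(\e.((d e) e)))) ((\b.(\c.b)) (\d.(\e.((d e) e)))))
Step 5: (((s (\g.(\h.(w (g h))))) (\d.(\e.((d e) e)))) (\c.(\d.(\e.((d e) e)))))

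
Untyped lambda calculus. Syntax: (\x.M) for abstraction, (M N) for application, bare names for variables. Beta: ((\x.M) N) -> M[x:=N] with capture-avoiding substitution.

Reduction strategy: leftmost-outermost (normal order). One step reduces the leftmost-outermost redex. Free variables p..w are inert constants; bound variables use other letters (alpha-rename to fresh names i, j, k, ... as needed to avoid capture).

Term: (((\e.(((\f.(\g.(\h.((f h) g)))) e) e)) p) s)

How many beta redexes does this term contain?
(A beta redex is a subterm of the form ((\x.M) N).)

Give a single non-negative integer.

Term: (((\e.(((\f.(\g.(\h.((f h) g)))) e) e)) p) s)
  Redex: ((\e.(((\f.(\g.(\h.((f h) g)))) e) e)) p)
  Redex: ((\f.(\g.(\h.((f h) g)))) e)
Total redexes: 2

Answer: 2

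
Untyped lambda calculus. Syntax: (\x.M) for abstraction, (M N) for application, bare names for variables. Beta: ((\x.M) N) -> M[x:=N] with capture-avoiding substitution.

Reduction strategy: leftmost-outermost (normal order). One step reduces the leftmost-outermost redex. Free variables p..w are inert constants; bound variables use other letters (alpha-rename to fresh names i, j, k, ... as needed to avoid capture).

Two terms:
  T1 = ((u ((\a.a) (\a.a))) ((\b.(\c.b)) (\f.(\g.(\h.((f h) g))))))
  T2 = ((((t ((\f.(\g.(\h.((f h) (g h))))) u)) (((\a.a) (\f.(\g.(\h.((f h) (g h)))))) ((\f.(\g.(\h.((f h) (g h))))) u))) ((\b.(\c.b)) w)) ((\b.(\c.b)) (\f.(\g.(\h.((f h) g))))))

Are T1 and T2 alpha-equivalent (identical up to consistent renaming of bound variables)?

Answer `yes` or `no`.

Term 1: ((u ((\a.a) (\a.a))) ((\b.(\c.b)) (\f.(\g.(\h.((f h) g))))))
Term 2: ((((t ((\f.(\g.(\h.((f h) (g h))))) u)) (((\a.a) (\f.(\g.(\h.((f h) (g h)))))) ((\f.(\g.(\h.((f h) (g h))))) u))) ((\b.(\c.b)) w)) ((\b.(\c.b)) (\f.(\g.(\h.((f h) g))))))
Alpha-equivalence: compare structure up to binder renaming.
Result: False

Answer: no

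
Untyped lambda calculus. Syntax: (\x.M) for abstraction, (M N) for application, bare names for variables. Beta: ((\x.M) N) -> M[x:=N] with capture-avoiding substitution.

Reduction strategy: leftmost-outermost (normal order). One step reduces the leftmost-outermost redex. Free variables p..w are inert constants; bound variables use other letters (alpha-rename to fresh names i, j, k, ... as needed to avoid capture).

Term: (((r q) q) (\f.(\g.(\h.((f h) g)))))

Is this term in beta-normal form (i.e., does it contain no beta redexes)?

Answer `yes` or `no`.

Answer: yes

Derivation:
Term: (((r q) q) (\f.(\g.(\h.((f h) g)))))
No beta redexes found.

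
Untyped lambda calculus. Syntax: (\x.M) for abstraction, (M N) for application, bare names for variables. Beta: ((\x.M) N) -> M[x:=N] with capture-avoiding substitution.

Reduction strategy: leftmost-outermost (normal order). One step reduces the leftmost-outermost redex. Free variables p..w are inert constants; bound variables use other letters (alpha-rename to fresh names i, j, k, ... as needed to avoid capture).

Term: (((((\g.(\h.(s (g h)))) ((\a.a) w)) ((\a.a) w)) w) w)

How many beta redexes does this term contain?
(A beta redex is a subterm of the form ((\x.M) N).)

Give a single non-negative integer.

Answer: 3

Derivation:
Term: (((((\g.(\h.(s (g h)))) ((\a.a) w)) ((\a.a) w)) w) w)
  Redex: ((\g.(\h.(s (g h)))) ((\a.a) w))
  Redex: ((\a.a) w)
  Redex: ((\a.a) w)
Total redexes: 3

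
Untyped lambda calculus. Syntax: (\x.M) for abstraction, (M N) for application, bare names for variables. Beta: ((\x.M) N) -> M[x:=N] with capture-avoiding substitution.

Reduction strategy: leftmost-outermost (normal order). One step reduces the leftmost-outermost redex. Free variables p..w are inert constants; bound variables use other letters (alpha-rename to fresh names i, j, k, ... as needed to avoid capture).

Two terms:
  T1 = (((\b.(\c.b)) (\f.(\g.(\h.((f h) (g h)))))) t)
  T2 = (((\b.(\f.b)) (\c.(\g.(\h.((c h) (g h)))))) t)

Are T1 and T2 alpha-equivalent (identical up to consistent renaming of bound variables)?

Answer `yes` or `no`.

Term 1: (((\b.(\c.b)) (\f.(\g.(\h.((f h) (g h)))))) t)
Term 2: (((\b.(\f.b)) (\c.(\g.(\h.((c h) (g h)))))) t)
Alpha-equivalence: compare structure up to binder renaming.
Result: True

Answer: yes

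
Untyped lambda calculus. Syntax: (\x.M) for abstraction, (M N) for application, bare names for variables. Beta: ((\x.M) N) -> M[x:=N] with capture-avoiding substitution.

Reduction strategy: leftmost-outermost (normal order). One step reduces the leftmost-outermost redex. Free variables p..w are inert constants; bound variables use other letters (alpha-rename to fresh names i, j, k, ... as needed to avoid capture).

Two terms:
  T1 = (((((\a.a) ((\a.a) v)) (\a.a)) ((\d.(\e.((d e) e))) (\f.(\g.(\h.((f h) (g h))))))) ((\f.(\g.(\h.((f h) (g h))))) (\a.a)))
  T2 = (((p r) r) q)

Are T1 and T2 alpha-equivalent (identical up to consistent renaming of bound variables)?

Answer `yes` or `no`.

Answer: no

Derivation:
Term 1: (((((\a.a) ((\a.a) v)) (\a.a)) ((\d.(\e.((d e) e))) (\f.(\g.(\h.((f h) (g h))))))) ((\f.(\g.(\h.((f h) (g h))))) (\a.a)))
Term 2: (((p r) r) q)
Alpha-equivalence: compare structure up to binder renaming.
Result: False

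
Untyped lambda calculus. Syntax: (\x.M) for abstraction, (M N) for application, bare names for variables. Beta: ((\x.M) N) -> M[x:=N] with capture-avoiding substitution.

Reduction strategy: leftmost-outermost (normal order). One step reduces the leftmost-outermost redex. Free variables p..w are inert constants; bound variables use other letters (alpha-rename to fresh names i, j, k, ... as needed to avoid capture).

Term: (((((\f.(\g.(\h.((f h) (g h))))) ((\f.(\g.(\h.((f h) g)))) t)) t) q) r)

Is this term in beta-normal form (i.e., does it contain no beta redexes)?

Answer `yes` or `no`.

Term: (((((\f.(\g.(\h.((f h) (g h))))) ((\f.(\g.(\h.((f h) g)))) t)) t) q) r)
Found 2 beta redex(es).

Answer: no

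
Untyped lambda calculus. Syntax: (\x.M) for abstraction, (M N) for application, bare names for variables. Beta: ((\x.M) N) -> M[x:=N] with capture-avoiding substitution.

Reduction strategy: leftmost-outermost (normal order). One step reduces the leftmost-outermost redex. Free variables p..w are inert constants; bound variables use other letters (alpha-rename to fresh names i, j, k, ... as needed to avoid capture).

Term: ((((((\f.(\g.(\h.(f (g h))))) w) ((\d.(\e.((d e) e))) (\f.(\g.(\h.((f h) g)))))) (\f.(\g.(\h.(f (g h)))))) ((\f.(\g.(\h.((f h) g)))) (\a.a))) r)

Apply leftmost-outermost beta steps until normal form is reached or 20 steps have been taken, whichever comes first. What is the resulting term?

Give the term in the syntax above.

Step 0: ((((((\f.(\g.(\h.(f (g h))))) w) ((\d.(\e.((d e) e))) (\f.(\g.(\h.((f h) g)))))) (\f.(\g.(\h.(f (g h)))))) ((\f.(\g.(\h.((f h) g)))) (\a.a))) r)
Step 1: (((((\g.(\h.(w (g h)))) ((\d.(\e.((d e) e))) (\f.(\g.(\h.((f h) g)))))) (\f.(\g.(\h.(f (g h)))))) ((\f.(\g.(\h.((f h) g)))) (\a.a))) r)
Step 2: ((((\h.(w (((\d.(\e.((d e) e))) (\f.(\g.(\h.((f h) g))))) h))) (\f.(\g.(\h.(f (g h)))))) ((\f.(\g.(\h.((f h) g)))) (\a.a))) r)
Step 3: (((w (((\d.(\e.((d e) e))) (\f.(\g.(\h.((f h) g))))) (\f.(\g.(\h.(f (g h))))))) ((\f.(\g.(\h.((f h) g)))) (\a.a))) r)
Step 4: (((w ((\e.(((\f.(\g.(\h.((f h) g)))) e) e)) (\f.(\g.(\h.(f (g h))))))) ((\f.(\g.(\h.((f h) g)))) (\a.a))) r)
Step 5: (((w (((\f.(\g.(\h.((f h) g)))) (\f.(\g.(\h.(f (g h)))))) (\f.(\g.(\h.(f (g h))))))) ((\f.(\g.(\h.((f h) g)))) (\a.a))) r)
Step 6: (((w ((\g.(\h.(((\f.(\g.(\h.(f (g h))))) h) g))) (\f.(\g.(\h.(f (g h))))))) ((\f.(\g.(\h.((f h) g)))) (\a.a))) r)
Step 7: (((w (\h.(((\f.(\g.(\h.(f (g h))))) h) (\f.(\g.(\h.(f (g h)))))))) ((\f.(\g.(\h.((f h) g)))) (\a.a))) r)
Step 8: (((w (\h.((\g.(\i.(h (g i)))) (\f.(\g.(\h.(f (g h)))))))) ((\f.(\g.(\h.((f h) g)))) (\a.a))) r)
Step 9: (((w (\h.(\i.(h ((\f.(\g.(\h.(f (g h))))) i))))) ((\f.(\g.(\h.((f h) g)))) (\a.a))) r)
Step 10: (((w (\h.(\i.(h (\g.(\h.(i (g h)))))))) ((\f.(\g.(\h.((f h) g)))) (\a.a))) r)
Step 11: (((w (\h.(\i.(h (\g.(\h.(i (g h)))))))) (\g.(\h.(((\a.a) h) g)))) r)
Step 12: (((w (\h.(\i.(h (\g.(\h.(i (g h)))))))) (\g.(\h.(h g)))) r)

Answer: (((w (\h.(\i.(h (\g.(\h.(i (g h)))))))) (\g.(\h.(h g)))) r)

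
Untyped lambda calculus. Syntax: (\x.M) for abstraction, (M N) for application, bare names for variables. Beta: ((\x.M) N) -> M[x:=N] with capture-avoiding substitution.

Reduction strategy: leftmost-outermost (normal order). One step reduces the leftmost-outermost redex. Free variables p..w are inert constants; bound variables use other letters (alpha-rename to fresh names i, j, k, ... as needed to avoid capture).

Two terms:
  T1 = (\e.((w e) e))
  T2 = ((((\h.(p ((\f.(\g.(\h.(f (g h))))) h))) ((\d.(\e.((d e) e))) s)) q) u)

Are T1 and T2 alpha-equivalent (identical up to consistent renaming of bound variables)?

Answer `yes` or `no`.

Term 1: (\e.((w e) e))
Term 2: ((((\h.(p ((\f.(\g.(\h.(f (g h))))) h))) ((\d.(\e.((d e) e))) s)) q) u)
Alpha-equivalence: compare structure up to binder renaming.
Result: False

Answer: no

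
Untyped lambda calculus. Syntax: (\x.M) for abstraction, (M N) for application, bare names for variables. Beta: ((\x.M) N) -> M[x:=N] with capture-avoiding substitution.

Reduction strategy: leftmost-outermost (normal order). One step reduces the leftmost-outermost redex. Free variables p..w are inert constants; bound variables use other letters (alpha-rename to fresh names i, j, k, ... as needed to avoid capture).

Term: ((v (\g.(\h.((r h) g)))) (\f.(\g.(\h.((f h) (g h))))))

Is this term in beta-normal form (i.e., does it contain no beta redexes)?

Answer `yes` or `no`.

Answer: yes

Derivation:
Term: ((v (\g.(\h.((r h) g)))) (\f.(\g.(\h.((f h) (g h))))))
No beta redexes found.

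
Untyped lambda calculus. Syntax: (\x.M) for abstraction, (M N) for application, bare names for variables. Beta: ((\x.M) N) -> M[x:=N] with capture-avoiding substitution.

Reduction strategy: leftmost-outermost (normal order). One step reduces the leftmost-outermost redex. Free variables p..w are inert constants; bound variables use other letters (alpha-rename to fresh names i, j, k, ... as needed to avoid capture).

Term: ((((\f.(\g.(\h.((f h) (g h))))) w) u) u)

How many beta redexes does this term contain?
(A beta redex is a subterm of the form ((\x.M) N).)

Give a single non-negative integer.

Term: ((((\f.(\g.(\h.((f h) (g h))))) w) u) u)
  Redex: ((\f.(\g.(\h.((f h) (g h))))) w)
Total redexes: 1

Answer: 1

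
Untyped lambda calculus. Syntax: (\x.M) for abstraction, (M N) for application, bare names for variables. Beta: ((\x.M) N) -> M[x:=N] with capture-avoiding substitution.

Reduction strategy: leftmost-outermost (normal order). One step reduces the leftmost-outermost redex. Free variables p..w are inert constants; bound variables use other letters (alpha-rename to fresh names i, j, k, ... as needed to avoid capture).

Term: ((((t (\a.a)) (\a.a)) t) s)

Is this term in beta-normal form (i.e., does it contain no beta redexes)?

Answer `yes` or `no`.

Term: ((((t (\a.a)) (\a.a)) t) s)
No beta redexes found.

Answer: yes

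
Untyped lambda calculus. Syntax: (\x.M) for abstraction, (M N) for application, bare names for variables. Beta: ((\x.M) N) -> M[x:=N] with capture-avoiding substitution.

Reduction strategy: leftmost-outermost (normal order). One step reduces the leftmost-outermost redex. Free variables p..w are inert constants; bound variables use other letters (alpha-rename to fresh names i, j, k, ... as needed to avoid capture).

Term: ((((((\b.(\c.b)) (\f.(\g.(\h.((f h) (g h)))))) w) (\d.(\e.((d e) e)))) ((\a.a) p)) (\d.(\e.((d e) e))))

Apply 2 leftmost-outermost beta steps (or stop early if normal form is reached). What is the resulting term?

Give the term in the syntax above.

Step 0: ((((((\b.(\c.b)) (\f.(\g.(\h.((f h) (g h)))))) w) (\d.(\e.((d e) e)))) ((\a.a) p)) (\d.(\e.((d e) e))))
Step 1: (((((\c.(\f.(\g.(\h.((f h) (g h)))))) w) (\d.(\e.((d e) e)))) ((\a.a) p)) (\d.(\e.((d e) e))))
Step 2: ((((\f.(\g.(\h.((f h) (g h))))) (\d.(\e.((d e) e)))) ((\a.a) p)) (\d.(\e.((d e) e))))

Answer: ((((\f.(\g.(\h.((f h) (g h))))) (\d.(\e.((d e) e)))) ((\a.a) p)) (\d.(\e.((d e) e))))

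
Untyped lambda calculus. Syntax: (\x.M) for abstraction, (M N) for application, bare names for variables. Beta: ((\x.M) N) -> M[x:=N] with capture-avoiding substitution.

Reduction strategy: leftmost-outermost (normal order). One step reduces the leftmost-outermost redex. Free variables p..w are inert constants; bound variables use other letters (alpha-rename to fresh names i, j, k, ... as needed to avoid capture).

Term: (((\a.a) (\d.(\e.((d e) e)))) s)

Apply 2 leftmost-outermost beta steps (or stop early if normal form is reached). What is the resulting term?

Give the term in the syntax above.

Answer: (\e.((s e) e))

Derivation:
Step 0: (((\a.a) (\d.(\e.((d e) e)))) s)
Step 1: ((\d.(\e.((d e) e))) s)
Step 2: (\e.((s e) e))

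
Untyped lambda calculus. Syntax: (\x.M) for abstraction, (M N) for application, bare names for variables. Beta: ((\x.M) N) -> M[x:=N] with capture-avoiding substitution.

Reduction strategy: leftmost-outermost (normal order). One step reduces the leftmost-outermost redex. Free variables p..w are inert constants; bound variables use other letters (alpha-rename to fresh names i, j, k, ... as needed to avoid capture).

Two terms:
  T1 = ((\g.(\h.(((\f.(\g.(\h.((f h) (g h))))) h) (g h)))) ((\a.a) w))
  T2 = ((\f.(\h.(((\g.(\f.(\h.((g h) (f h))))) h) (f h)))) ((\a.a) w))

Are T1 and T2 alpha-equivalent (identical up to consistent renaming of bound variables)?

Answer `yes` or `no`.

Term 1: ((\g.(\h.(((\f.(\g.(\h.((f h) (g h))))) h) (g h)))) ((\a.a) w))
Term 2: ((\f.(\h.(((\g.(\f.(\h.((g h) (f h))))) h) (f h)))) ((\a.a) w))
Alpha-equivalence: compare structure up to binder renaming.
Result: True

Answer: yes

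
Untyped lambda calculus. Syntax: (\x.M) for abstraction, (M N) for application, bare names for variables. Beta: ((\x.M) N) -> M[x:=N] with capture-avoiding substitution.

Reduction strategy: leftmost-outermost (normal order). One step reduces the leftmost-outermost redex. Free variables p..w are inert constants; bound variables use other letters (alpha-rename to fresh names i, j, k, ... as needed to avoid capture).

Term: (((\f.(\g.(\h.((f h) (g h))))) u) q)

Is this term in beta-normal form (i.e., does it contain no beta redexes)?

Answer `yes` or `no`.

Term: (((\f.(\g.(\h.((f h) (g h))))) u) q)
Found 1 beta redex(es).

Answer: no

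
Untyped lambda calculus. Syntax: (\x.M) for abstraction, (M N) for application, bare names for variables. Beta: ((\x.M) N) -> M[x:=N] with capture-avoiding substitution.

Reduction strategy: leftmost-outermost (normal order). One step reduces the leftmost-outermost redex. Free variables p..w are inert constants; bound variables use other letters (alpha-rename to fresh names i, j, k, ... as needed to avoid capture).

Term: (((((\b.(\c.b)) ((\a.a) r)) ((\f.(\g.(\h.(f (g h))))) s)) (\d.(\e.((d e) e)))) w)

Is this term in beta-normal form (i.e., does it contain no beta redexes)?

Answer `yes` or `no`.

Answer: no

Derivation:
Term: (((((\b.(\c.b)) ((\a.a) r)) ((\f.(\g.(\h.(f (g h))))) s)) (\d.(\e.((d e) e)))) w)
Found 3 beta redex(es).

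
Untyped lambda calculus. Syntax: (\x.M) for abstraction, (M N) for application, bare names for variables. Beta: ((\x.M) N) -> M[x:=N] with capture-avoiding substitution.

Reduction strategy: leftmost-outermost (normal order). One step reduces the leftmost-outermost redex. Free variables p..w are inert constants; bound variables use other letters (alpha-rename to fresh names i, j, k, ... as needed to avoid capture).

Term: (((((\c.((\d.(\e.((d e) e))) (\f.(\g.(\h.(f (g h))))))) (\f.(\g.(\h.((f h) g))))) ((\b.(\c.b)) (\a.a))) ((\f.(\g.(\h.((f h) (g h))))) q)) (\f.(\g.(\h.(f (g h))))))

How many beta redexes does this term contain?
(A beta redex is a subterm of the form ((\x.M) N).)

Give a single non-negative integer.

Answer: 4

Derivation:
Term: (((((\c.((\d.(\e.((d e) e))) (\f.(\g.(\h.(f (g h))))))) (\f.(\g.(\h.((f h) g))))) ((\b.(\c.b)) (\a.a))) ((\f.(\g.(\h.((f h) (g h))))) q)) (\f.(\g.(\h.(f (g h))))))
  Redex: ((\c.((\d.(\e.((d e) e))) (\f.(\g.(\h.(f (g h))))))) (\f.(\g.(\h.((f h) g)))))
  Redex: ((\d.(\e.((d e) e))) (\f.(\g.(\h.(f (g h))))))
  Redex: ((\b.(\c.b)) (\a.a))
  Redex: ((\f.(\g.(\h.((f h) (g h))))) q)
Total redexes: 4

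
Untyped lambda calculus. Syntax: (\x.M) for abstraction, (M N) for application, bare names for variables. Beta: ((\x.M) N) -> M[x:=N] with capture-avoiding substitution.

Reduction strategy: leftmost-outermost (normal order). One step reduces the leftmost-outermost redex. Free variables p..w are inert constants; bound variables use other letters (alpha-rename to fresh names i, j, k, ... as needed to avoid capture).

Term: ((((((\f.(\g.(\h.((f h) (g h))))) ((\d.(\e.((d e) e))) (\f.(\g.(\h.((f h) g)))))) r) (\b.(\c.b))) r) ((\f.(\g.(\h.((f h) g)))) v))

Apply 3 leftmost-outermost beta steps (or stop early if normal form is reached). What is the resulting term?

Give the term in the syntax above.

Answer: ((((((\d.(\e.((d e) e))) (\f.(\g.(\h.((f h) g))))) (\b.(\c.b))) (r (\b.(\c.b)))) r) ((\f.(\g.(\h.((f h) g)))) v))

Derivation:
Step 0: ((((((\f.(\g.(\h.((f h) (g h))))) ((\d.(\e.((d e) e))) (\f.(\g.(\h.((f h) g)))))) r) (\b.(\c.b))) r) ((\f.(\g.(\h.((f h) g)))) v))
Step 1: (((((\g.(\h.((((\d.(\e.((d e) e))) (\f.(\g.(\h.((f h) g))))) h) (g h)))) r) (\b.(\c.b))) r) ((\f.(\g.(\h.((f h) g)))) v))
Step 2: ((((\h.((((\d.(\e.((d e) e))) (\f.(\g.(\h.((f h) g))))) h) (r h))) (\b.(\c.b))) r) ((\f.(\g.(\h.((f h) g)))) v))
Step 3: ((((((\d.(\e.((d e) e))) (\f.(\g.(\h.((f h) g))))) (\b.(\c.b))) (r (\b.(\c.b)))) r) ((\f.(\g.(\h.((f h) g)))) v))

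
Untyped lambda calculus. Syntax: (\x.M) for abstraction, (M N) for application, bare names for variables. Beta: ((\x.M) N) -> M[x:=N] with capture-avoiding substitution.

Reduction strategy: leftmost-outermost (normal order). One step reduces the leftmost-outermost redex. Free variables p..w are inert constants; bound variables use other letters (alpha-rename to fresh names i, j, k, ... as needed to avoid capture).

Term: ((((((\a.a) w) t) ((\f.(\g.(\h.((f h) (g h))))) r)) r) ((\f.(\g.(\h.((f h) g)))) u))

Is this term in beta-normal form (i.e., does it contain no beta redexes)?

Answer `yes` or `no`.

Answer: no

Derivation:
Term: ((((((\a.a) w) t) ((\f.(\g.(\h.((f h) (g h))))) r)) r) ((\f.(\g.(\h.((f h) g)))) u))
Found 3 beta redex(es).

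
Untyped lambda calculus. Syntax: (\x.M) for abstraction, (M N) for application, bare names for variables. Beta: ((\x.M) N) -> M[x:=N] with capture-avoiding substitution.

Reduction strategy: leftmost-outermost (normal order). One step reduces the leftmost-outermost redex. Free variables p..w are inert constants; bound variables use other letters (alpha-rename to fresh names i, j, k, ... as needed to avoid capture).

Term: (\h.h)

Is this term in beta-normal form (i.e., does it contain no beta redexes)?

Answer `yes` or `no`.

Term: (\h.h)
No beta redexes found.

Answer: yes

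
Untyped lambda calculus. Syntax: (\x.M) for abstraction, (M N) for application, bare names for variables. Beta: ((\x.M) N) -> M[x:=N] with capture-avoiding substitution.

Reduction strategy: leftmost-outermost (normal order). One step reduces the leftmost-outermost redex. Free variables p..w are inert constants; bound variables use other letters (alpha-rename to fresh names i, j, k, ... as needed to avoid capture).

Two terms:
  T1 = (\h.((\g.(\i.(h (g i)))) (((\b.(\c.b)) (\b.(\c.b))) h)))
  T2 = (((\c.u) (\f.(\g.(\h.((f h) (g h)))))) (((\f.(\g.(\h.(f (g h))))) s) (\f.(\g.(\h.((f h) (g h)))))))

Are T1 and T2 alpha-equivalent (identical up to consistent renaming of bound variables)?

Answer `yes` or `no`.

Term 1: (\h.((\g.(\i.(h (g i)))) (((\b.(\c.b)) (\b.(\c.b))) h)))
Term 2: (((\c.u) (\f.(\g.(\h.((f h) (g h)))))) (((\f.(\g.(\h.(f (g h))))) s) (\f.(\g.(\h.((f h) (g h)))))))
Alpha-equivalence: compare structure up to binder renaming.
Result: False

Answer: no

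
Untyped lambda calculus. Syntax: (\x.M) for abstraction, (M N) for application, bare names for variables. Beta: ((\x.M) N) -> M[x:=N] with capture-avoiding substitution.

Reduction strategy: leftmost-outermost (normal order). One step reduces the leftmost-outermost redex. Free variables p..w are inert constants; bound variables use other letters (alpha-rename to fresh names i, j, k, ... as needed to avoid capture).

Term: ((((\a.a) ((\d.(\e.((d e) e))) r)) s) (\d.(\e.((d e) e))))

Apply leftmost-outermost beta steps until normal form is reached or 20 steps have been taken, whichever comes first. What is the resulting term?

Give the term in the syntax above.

Step 0: ((((\a.a) ((\d.(\e.((d e) e))) r)) s) (\d.(\e.((d e) e))))
Step 1: ((((\d.(\e.((d e) e))) r) s) (\d.(\e.((d e) e))))
Step 2: (((\e.((r e) e)) s) (\d.(\e.((d e) e))))
Step 3: (((r s) s) (\d.(\e.((d e) e))))

Answer: (((r s) s) (\d.(\e.((d e) e))))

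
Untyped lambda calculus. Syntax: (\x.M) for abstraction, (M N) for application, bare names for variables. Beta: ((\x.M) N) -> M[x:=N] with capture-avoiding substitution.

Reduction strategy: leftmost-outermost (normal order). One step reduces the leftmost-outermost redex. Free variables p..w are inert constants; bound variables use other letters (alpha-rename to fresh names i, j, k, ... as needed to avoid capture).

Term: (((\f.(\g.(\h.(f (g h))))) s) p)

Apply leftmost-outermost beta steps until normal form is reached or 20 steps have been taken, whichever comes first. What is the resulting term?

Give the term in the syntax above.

Step 0: (((\f.(\g.(\h.(f (g h))))) s) p)
Step 1: ((\g.(\h.(s (g h)))) p)
Step 2: (\h.(s (p h)))

Answer: (\h.(s (p h)))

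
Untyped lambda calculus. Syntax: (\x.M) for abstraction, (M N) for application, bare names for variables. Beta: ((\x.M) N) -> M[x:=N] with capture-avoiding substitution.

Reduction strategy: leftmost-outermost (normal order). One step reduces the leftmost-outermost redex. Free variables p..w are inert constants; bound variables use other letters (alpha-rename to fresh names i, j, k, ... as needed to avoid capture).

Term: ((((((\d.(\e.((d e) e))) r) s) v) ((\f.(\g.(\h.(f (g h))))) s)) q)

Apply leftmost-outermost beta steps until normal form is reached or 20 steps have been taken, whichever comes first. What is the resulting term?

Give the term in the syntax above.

Answer: (((((r s) s) v) (\g.(\h.(s (g h))))) q)

Derivation:
Step 0: ((((((\d.(\e.((d e) e))) r) s) v) ((\f.(\g.(\h.(f (g h))))) s)) q)
Step 1: (((((\e.((r e) e)) s) v) ((\f.(\g.(\h.(f (g h))))) s)) q)
Step 2: (((((r s) s) v) ((\f.(\g.(\h.(f (g h))))) s)) q)
Step 3: (((((r s) s) v) (\g.(\h.(s (g h))))) q)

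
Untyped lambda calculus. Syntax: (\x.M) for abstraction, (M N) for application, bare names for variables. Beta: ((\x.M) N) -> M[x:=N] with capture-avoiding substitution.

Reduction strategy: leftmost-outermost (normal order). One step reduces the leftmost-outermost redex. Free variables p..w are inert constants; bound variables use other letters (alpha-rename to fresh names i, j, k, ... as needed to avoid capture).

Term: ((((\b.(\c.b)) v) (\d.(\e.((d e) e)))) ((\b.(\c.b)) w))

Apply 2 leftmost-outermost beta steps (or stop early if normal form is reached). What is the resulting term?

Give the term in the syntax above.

Answer: (v ((\b.(\c.b)) w))

Derivation:
Step 0: ((((\b.(\c.b)) v) (\d.(\e.((d e) e)))) ((\b.(\c.b)) w))
Step 1: (((\c.v) (\d.(\e.((d e) e)))) ((\b.(\c.b)) w))
Step 2: (v ((\b.(\c.b)) w))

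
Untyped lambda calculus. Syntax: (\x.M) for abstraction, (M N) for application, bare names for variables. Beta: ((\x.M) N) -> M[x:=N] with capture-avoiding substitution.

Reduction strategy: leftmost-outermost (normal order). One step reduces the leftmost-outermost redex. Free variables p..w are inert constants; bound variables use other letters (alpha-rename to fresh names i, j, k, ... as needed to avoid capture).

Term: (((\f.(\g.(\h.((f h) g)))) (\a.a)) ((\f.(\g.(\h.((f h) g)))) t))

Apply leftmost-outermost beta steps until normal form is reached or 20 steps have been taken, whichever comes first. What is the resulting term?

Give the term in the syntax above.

Answer: (\h.(h (\g.(\h.((t h) g)))))

Derivation:
Step 0: (((\f.(\g.(\h.((f h) g)))) (\a.a)) ((\f.(\g.(\h.((f h) g)))) t))
Step 1: ((\g.(\h.(((\a.a) h) g))) ((\f.(\g.(\h.((f h) g)))) t))
Step 2: (\h.(((\a.a) h) ((\f.(\g.(\h.((f h) g)))) t)))
Step 3: (\h.(h ((\f.(\g.(\h.((f h) g)))) t)))
Step 4: (\h.(h (\g.(\h.((t h) g)))))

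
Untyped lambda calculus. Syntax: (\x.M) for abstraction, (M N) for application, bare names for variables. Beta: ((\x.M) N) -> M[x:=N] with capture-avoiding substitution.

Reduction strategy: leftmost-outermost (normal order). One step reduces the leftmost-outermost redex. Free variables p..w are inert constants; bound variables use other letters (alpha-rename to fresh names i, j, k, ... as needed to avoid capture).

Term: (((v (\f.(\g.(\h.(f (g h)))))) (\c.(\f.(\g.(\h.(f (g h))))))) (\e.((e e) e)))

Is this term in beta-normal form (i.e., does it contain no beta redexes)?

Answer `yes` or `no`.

Term: (((v (\f.(\g.(\h.(f (g h)))))) (\c.(\f.(\g.(\h.(f (g h))))))) (\e.((e e) e)))
No beta redexes found.

Answer: yes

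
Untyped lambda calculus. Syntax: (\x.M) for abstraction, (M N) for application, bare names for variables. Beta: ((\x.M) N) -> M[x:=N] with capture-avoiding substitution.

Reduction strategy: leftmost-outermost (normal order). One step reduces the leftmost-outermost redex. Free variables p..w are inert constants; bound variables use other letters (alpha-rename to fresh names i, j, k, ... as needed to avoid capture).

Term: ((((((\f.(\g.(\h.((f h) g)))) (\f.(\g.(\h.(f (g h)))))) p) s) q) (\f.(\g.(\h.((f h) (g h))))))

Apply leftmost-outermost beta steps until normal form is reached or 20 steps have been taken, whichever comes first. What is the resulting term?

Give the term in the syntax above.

Answer: ((s (p q)) (\f.(\g.(\h.((f h) (g h))))))

Derivation:
Step 0: ((((((\f.(\g.(\h.((f h) g)))) (\f.(\g.(\h.(f (g h)))))) p) s) q) (\f.(\g.(\h.((f h) (g h))))))
Step 1: (((((\g.(\h.(((\f.(\g.(\h.(f (g h))))) h) g))) p) s) q) (\f.(\g.(\h.((f h) (g h))))))
Step 2: ((((\h.(((\f.(\g.(\h.(f (g h))))) h) p)) s) q) (\f.(\g.(\h.((f h) (g h))))))
Step 3: (((((\f.(\g.(\h.(f (g h))))) s) p) q) (\f.(\g.(\h.((f h) (g h))))))
Step 4: ((((\g.(\h.(s (g h)))) p) q) (\f.(\g.(\h.((f h) (g h))))))
Step 5: (((\h.(s (p h))) q) (\f.(\g.(\h.((f h) (g h))))))
Step 6: ((s (p q)) (\f.(\g.(\h.((f h) (g h))))))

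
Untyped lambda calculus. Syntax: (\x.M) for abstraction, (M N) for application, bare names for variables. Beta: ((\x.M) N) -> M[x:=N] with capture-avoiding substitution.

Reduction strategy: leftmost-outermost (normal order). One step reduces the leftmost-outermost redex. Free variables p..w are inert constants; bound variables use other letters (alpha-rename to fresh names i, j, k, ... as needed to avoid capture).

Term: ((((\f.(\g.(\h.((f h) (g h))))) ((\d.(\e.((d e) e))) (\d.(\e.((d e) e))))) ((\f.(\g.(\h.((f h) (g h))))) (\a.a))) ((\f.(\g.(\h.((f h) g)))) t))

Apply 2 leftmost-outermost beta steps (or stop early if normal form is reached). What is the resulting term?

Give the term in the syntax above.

Answer: ((\h.((((\d.(\e.((d e) e))) (\d.(\e.((d e) e)))) h) (((\f.(\g.(\h.((f h) (g h))))) (\a.a)) h))) ((\f.(\g.(\h.((f h) g)))) t))

Derivation:
Step 0: ((((\f.(\g.(\h.((f h) (g h))))) ((\d.(\e.((d e) e))) (\d.(\e.((d e) e))))) ((\f.(\g.(\h.((f h) (g h))))) (\a.a))) ((\f.(\g.(\h.((f h) g)))) t))
Step 1: (((\g.(\h.((((\d.(\e.((d e) e))) (\d.(\e.((d e) e)))) h) (g h)))) ((\f.(\g.(\h.((f h) (g h))))) (\a.a))) ((\f.(\g.(\h.((f h) g)))) t))
Step 2: ((\h.((((\d.(\e.((d e) e))) (\d.(\e.((d e) e)))) h) (((\f.(\g.(\h.((f h) (g h))))) (\a.a)) h))) ((\f.(\g.(\h.((f h) g)))) t))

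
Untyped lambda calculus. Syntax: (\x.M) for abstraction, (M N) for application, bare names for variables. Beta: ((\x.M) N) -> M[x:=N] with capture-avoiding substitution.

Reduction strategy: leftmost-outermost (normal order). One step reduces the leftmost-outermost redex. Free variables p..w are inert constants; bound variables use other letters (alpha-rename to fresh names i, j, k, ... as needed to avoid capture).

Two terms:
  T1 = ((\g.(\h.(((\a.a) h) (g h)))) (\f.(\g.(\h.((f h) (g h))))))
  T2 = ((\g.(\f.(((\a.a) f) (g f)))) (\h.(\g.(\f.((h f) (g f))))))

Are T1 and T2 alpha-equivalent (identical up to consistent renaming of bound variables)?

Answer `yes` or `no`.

Term 1: ((\g.(\h.(((\a.a) h) (g h)))) (\f.(\g.(\h.((f h) (g h))))))
Term 2: ((\g.(\f.(((\a.a) f) (g f)))) (\h.(\g.(\f.((h f) (g f))))))
Alpha-equivalence: compare structure up to binder renaming.
Result: True

Answer: yes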